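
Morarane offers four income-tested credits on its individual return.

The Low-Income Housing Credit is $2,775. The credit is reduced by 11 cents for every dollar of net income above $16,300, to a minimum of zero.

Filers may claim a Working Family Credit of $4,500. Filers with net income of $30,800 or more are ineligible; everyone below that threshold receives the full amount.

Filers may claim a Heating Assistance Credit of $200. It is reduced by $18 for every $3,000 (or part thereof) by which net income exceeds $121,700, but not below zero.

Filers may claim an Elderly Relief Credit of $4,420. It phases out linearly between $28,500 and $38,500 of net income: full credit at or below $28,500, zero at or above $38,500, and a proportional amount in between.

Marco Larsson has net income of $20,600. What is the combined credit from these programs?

$11,422

Low-Income Housing Credit: 11% of the $4,300 excess over $16,300 is $473; credit = $2,775 − $473 = $2,302.
Working Family Credit: $20,600 is below the $30,800 cutoff, so the full $4,500 applies.
Heating Assistance Credit: $20,600 is at or below the $121,700 threshold, so the full $200 applies.
Elderly Relief Credit: $20,600 is at or below the $28,500 threshold, so the full $4,420 applies.
Total: $2,302 + $4,500 + $200 + $4,420 = $11,422.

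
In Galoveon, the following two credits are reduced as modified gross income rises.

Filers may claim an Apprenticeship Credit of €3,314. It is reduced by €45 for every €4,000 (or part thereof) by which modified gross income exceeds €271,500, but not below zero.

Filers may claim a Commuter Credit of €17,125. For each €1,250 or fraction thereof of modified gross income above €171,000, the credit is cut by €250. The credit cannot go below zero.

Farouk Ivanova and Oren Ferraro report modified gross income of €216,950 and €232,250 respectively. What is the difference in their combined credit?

Farouk (€216,950): Apprenticeship Credit: €216,950 is at or below the €271,500 threshold, so the full €3,314 applies. Commuter Credit: income exceeds €171,000 by €45,950, which is 37 full-or-partial €1,250 increments; reduction = 37 × €250 = €9,250, leaving €7,875. total €3,314 + €7,875 = €11,189
Oren (€232,250): Apprenticeship Credit: €232,250 is at or below the €271,500 threshold, so the full €3,314 applies. Commuter Credit: income exceeds €171,000 by €61,250, which is 49 full-or-partial €1,250 increments; reduction = 49 × €250 = €12,250, leaving €4,875. total €3,314 + €4,875 = €8,189
Difference: |€11,189 − €8,189| = €3,000.

€3,000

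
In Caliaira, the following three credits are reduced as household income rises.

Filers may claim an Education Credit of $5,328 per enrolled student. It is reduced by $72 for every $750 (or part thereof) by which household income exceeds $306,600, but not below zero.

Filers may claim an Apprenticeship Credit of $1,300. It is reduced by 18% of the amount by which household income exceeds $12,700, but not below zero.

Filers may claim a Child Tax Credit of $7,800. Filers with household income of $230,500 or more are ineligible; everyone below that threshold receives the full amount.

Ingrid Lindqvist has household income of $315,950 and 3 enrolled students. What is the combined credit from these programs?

Education Credit: base = 3 × $5,328 = $15,984. income exceeds $306,600 by $9,350, which is 13 full-or-partial $750 increments; reduction = 13 × $72 = $936, leaving $15,048.
Apprenticeship Credit: 18% of the $303,250 excess over $12,700 is $54,585 ≥ base, so the credit is $0.
Child Tax Credit: $315,950 meets or exceeds the $230,500 cutoff, so the credit is $0.
Total: $15,048 + $0 + $0 = $15,048.

$15,048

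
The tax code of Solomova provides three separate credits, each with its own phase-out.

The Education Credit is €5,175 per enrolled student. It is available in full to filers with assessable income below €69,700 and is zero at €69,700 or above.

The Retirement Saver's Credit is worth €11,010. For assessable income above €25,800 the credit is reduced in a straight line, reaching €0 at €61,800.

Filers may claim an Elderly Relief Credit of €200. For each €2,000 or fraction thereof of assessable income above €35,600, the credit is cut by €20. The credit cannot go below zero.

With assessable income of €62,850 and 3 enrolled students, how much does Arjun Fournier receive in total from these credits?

€15,525

Education Credit: base = 3 × €5,175 = €15,525. €62,850 is below the €69,700 cutoff, so the full €15,525 applies.
Retirement Saver's Credit: €62,850 is at or above €61,800, so the credit is €0.
Elderly Relief Credit: income exceeds €35,600 by €27,250 → 14 increments × €20 = €280 ≥ base, so the credit is €0.
Total: €15,525 + €0 + €0 = €15,525.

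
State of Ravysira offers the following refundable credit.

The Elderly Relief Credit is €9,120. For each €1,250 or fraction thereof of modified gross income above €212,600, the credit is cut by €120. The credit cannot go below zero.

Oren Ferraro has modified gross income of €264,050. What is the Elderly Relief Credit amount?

Elderly Relief Credit: income exceeds €212,600 by €51,450, which is 42 full-or-partial €1,250 increments; reduction = 42 × €120 = €5,040, leaving €4,080.

€4,080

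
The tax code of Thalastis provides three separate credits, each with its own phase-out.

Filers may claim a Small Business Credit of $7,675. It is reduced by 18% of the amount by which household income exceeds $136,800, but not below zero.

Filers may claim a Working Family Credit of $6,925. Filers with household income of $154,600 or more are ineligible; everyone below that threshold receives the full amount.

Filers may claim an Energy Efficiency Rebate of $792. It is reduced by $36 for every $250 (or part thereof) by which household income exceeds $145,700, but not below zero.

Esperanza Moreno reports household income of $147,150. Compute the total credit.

Small Business Credit: 18% of the $10,350 excess over $136,800 is $1,863; credit = $7,675 − $1,863 = $5,812.
Working Family Credit: $147,150 is below the $154,600 cutoff, so the full $6,925 applies.
Energy Efficiency Rebate: income exceeds $145,700 by $1,450, which is 6 full-or-partial $250 increments; reduction = 6 × $36 = $216, leaving $576.
Total: $5,812 + $6,925 + $576 = $13,313.

$13,313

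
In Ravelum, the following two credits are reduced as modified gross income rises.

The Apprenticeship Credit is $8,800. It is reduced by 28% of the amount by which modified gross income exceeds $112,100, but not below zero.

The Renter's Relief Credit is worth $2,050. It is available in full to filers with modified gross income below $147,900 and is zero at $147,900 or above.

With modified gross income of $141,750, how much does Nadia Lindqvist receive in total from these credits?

$2,548

Apprenticeship Credit: 28% of the $29,650 excess over $112,100 is $8,302; credit = $8,800 − $8,302 = $498.
Renter's Relief Credit: $141,750 is below the $147,900 cutoff, so the full $2,050 applies.
Total: $498 + $2,050 = $2,548.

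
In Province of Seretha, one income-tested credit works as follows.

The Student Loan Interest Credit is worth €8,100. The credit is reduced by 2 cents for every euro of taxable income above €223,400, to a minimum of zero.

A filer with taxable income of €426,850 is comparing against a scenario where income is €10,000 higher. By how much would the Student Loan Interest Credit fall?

At €426,850 — 2% of the €203,450 excess over €223,400 is €4,069; credit = €8,100 − €4,069 = €4,031.
At €436,850 — 2% of the €213,450 excess over €223,400 is €4,269; credit = €8,100 − €4,269 = €3,831.
Lost: €4,031 − €3,831 = €200.

€200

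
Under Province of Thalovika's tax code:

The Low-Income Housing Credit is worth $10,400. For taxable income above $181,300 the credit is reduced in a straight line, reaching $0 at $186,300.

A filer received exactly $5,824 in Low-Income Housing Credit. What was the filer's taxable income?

$183,500

$5,824 is 5,824/10,400 of the full $10,400, so 4,576/10,400 of the $5,000 range has been used: income = $181,300 + $5,000 × 4,576/10,400 = $183,500.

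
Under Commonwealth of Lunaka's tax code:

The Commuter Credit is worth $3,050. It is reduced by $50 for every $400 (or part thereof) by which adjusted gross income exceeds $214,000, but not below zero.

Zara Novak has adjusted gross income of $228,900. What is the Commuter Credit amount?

Commuter Credit: income exceeds $214,000 by $14,900, which is 38 full-or-partial $400 increments; reduction = 38 × $50 = $1,900, leaving $1,150.

$1,150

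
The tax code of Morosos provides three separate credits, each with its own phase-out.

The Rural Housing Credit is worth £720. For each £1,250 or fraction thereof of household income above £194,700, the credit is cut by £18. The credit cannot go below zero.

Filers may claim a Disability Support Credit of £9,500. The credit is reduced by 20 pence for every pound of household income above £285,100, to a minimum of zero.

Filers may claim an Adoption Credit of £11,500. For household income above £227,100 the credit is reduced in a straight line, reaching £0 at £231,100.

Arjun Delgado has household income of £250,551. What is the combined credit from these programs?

£9,500

Rural Housing Credit: income exceeds £194,700 by £55,851 → 45 increments × £18 = £810 ≥ base, so the credit is £0.
Disability Support Credit: £250,551 is at or below the £285,100 threshold, so the full £9,500 applies.
Adoption Credit: £250,551 is at or above £231,100, so the credit is £0.
Total: £0 + £9,500 + £0 = £9,500.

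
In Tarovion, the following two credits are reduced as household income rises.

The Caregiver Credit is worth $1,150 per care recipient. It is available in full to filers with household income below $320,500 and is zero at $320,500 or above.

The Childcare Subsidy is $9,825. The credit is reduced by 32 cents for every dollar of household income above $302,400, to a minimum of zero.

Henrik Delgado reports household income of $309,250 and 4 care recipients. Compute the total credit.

$12,233

Caregiver Credit: base = 4 × $1,150 = $4,600. $309,250 is below the $320,500 cutoff, so the full $4,600 applies.
Childcare Subsidy: 32% of the $6,850 excess over $302,400 is $2,192; credit = $9,825 − $2,192 = $7,633.
Total: $4,600 + $7,633 = $12,233.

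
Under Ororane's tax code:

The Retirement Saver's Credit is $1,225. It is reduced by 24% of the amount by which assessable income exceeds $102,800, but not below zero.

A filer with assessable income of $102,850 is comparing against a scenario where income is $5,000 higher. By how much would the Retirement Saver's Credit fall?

$1,200

At $102,850 — 24% of the $50 excess over $102,800 is $12; credit = $1,225 − $12 = $1,213.
At $107,850 — 24% of the $5,050 excess over $102,800 is $1,212; credit = $1,225 − $1,212 = $13.
Lost: $1,213 − $13 = $1,200.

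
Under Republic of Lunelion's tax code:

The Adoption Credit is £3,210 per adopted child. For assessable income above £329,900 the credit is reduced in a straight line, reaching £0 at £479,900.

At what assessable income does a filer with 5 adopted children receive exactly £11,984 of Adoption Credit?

£367,900

Full credit = 5 × £3,210 = £16,050.
£11,984 is 11,984/16,050 of the full £16,050, so 4,066/16,050 of the £150,000 range has been used: income = £329,900 + £150,000 × 4,066/16,050 = £367,900.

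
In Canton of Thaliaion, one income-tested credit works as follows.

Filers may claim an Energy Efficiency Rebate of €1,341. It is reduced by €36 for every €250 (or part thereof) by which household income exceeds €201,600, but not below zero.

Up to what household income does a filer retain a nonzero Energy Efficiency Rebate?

€210,850

After 37 increments the reduction is 37 × €36 = €1,332, leaving €9; one more increment wipes it out. Increment 37 ends at excess 37 × €250 = €9,250, so the highest qualifying income is €201,600 + €9,250 = €210,850.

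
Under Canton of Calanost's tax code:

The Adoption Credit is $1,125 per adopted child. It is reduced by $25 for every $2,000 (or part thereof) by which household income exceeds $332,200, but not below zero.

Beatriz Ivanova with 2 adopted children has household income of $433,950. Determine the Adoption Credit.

$975

Adoption Credit: base = 2 × $1,125 = $2,250. income exceeds $332,200 by $101,750, which is 51 full-or-partial $2,000 increments; reduction = 51 × $25 = $1,275, leaving $975.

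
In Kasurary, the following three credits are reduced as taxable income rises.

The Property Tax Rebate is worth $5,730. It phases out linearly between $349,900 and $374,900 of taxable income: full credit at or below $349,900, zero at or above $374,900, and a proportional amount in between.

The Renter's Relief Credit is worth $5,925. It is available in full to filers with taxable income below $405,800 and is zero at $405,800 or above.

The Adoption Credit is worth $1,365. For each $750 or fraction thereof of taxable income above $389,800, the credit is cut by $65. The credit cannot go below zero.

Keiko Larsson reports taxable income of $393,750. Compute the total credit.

Property Tax Rebate: $393,750 is at or above $374,900, so the credit is $0.
Renter's Relief Credit: $393,750 is below the $405,800 cutoff, so the full $5,925 applies.
Adoption Credit: income exceeds $389,800 by $3,950, which is 6 full-or-partial $750 increments; reduction = 6 × $65 = $390, leaving $975.
Total: $0 + $5,925 + $975 = $6,900.

$6,900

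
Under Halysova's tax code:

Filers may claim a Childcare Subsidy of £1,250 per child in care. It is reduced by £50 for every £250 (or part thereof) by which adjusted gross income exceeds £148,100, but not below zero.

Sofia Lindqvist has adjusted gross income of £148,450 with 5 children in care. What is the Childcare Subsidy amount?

£6,150

Childcare Subsidy: base = 5 × £1,250 = £6,250. income exceeds £148,100 by £350, which is 2 full-or-partial £250 increments; reduction = 2 × £50 = £100, leaving £6,150.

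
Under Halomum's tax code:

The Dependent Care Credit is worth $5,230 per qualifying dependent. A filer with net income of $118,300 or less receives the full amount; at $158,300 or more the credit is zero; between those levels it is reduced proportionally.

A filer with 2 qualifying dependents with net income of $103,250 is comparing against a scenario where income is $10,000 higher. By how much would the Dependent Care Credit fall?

$0

At $103,250 — base = 2 × $5,230 = $10,460. $103,250 is at or below the $118,300 threshold, so the full $10,460 applies.
At $113,250 — base = 2 × $5,230 = $10,460. $113,250 is at or below the $118,300 threshold, so the full $10,460 applies.
Lost: $10,460 − $10,460 = $0.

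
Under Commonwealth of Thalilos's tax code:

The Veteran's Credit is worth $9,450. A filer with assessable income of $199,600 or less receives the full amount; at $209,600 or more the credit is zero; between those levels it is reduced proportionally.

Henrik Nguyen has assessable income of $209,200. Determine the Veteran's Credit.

Veteran's Credit: $209,200 is $9,600 into a $10,000 phase-out range, leaving 400/10,000 of the credit: $9,450 × 400/10,000 = $378.

$378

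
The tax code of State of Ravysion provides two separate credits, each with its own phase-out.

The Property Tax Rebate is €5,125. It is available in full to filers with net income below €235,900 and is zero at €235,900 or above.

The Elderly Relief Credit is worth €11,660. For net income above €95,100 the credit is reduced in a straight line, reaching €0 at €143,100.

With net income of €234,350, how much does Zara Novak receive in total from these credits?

Property Tax Rebate: €234,350 is below the €235,900 cutoff, so the full €5,125 applies.
Elderly Relief Credit: €234,350 is at or above €143,100, so the credit is €0.
Total: €5,125 + €0 = €5,125.

€5,125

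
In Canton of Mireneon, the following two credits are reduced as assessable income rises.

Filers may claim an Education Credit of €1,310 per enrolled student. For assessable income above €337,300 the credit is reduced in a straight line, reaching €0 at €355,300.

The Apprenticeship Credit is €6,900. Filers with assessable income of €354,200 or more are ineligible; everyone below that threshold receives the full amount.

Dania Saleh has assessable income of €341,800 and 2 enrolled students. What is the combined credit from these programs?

€8,865

Education Credit: base = 2 × €1,310 = €2,620. €341,800 is €4,500 into a €18,000 phase-out range, leaving 13,500/18,000 of the credit: €2,620 × 13,500/18,000 = €1,965.
Apprenticeship Credit: €341,800 is below the €354,200 cutoff, so the full €6,900 applies.
Total: €1,965 + €6,900 = €8,865.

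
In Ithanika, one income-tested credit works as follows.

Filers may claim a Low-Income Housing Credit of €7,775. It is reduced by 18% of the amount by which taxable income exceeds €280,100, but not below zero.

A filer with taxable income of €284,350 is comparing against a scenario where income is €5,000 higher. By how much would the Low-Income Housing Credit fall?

At €284,350 — 18% of the €4,250 excess over €280,100 is €765; credit = €7,775 − €765 = €7,010.
At €289,350 — 18% of the €9,250 excess over €280,100 is €1,665; credit = €7,775 − €1,665 = €6,110.
Lost: €7,010 − €6,110 = €900.

€900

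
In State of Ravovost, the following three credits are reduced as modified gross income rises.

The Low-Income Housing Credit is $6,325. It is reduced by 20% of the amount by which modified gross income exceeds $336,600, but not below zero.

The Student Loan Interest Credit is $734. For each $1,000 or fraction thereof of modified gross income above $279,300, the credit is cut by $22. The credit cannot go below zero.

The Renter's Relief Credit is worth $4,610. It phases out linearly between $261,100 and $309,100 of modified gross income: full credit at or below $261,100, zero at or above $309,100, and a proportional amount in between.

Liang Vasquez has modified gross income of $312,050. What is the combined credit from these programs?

Low-Income Housing Credit: $312,050 is at or below the $336,600 threshold, so the full $6,325 applies.
Student Loan Interest Credit: income exceeds $279,300 by $32,750, which is 33 full-or-partial $1,000 increments; reduction = 33 × $22 = $726, leaving $8.
Renter's Relief Credit: $312,050 is at or above $309,100, so the credit is $0.
Total: $6,325 + $8 + $0 = $6,333.

$6,333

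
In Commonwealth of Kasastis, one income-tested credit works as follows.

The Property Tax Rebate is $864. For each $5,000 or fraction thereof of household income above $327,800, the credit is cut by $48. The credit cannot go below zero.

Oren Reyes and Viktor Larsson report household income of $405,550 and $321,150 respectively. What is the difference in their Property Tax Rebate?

Oren ($405,550): Property Tax Rebate: income exceeds $327,800 by $77,750, which is 16 full-or-partial $5,000 increments; reduction = 16 × $48 = $768, leaving $96.
Viktor ($321,150): Property Tax Rebate: $321,150 is at or below the $327,800 threshold, so the full $864 applies.
Difference: |$96 − $864| = $768.

$768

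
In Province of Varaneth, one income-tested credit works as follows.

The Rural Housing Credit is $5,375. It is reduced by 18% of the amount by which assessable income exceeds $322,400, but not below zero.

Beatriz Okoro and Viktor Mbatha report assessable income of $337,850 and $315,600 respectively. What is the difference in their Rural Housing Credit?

Beatriz ($337,850): Rural Housing Credit: 18% of the $15,450 excess over $322,400 is $2,781; credit = $5,375 − $2,781 = $2,594.
Viktor ($315,600): Rural Housing Credit: $315,600 is at or below the $322,400 threshold, so the full $5,375 applies.
Difference: |$2,594 − $5,375| = $2,781.

$2,781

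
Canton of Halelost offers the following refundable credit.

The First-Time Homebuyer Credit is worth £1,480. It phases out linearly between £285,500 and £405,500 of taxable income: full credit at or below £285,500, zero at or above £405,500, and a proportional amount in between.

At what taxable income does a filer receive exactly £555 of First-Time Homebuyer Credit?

£555 is 555/1,480 of the full £1,480, so 925/1,480 of the £120,000 range has been used: income = £285,500 + £120,000 × 925/1,480 = £360,500.

£360,500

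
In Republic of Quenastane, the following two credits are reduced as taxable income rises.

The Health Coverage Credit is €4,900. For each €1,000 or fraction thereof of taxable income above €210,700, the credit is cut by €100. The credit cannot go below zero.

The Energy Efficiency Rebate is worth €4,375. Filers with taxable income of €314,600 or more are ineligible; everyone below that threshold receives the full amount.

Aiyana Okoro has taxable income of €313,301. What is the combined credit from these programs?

Health Coverage Credit: income exceeds €210,700 by €102,601 → 103 increments × €100 = €10,300 ≥ base, so the credit is €0.
Energy Efficiency Rebate: €313,301 is below the €314,600 cutoff, so the full €4,375 applies.
Total: €0 + €4,375 = €4,375.

€4,375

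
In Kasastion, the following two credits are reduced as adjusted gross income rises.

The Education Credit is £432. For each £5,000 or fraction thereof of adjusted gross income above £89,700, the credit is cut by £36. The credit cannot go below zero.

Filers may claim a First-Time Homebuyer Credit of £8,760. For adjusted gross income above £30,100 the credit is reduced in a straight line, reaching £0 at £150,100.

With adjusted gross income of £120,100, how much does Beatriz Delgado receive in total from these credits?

£2,370

Education Credit: income exceeds £89,700 by £30,400, which is 7 full-or-partial £5,000 increments; reduction = 7 × £36 = £252, leaving £180.
First-Time Homebuyer Credit: £120,100 is £90,000 into a £120,000 phase-out range, leaving 30,000/120,000 of the credit: £8,760 × 30,000/120,000 = £2,190.
Total: £180 + £2,190 = £2,370.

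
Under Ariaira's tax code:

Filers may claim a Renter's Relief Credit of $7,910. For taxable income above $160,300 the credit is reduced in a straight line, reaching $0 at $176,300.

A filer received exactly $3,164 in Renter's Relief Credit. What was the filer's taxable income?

$169,900

$3,164 is 3,164/7,910 of the full $7,910, so 4,746/7,910 of the $16,000 range has been used: income = $160,300 + $16,000 × 4,746/7,910 = $169,900.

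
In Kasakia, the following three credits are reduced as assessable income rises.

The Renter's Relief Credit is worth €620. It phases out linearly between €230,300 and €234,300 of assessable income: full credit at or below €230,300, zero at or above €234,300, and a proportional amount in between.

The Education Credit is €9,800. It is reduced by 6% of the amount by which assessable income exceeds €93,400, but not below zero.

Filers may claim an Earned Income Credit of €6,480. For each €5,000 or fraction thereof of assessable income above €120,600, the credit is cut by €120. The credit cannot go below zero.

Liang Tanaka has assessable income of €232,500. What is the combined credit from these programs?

€5,453

Renter's Relief Credit: €232,500 is €2,200 into a €4,000 phase-out range, leaving 1,800/4,000 of the credit: €620 × 1,800/4,000 = €279.
Education Credit: 6% of the €139,100 excess over €93,400 is €8,346; credit = €9,800 − €8,346 = €1,454.
Earned Income Credit: income exceeds €120,600 by €111,900, which is 23 full-or-partial €5,000 increments; reduction = 23 × €120 = €2,760, leaving €3,720.
Total: €279 + €1,454 + €3,720 = €5,453.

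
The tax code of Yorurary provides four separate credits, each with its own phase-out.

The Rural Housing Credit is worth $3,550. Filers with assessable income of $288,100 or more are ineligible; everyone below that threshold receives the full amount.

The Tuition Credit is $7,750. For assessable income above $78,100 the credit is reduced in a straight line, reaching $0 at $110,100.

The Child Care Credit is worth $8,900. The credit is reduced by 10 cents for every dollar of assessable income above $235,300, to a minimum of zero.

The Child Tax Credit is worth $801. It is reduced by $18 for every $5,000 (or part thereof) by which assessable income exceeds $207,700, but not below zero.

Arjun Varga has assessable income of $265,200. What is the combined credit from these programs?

Rural Housing Credit: $265,200 is below the $288,100 cutoff, so the full $3,550 applies.
Tuition Credit: $265,200 is at or above $110,100, so the credit is $0.
Child Care Credit: 10% of the $29,900 excess over $235,300 is $2,990; credit = $8,900 − $2,990 = $5,910.
Child Tax Credit: income exceeds $207,700 by $57,500, which is 12 full-or-partial $5,000 increments; reduction = 12 × $18 = $216, leaving $585.
Total: $3,550 + $0 + $5,910 + $585 = $10,045.

$10,045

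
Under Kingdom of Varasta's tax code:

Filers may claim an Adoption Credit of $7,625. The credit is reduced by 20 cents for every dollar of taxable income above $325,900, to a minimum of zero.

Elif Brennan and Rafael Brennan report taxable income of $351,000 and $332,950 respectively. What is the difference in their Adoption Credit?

$3,610

Elif ($351,000): Adoption Credit: 20% of the $25,100 excess over $325,900 is $5,020; credit = $7,625 − $5,020 = $2,605.
Rafael ($332,950): Adoption Credit: 20% of the $7,050 excess over $325,900 is $1,410; credit = $7,625 − $1,410 = $6,215.
Difference: |$2,605 − $6,215| = $3,610.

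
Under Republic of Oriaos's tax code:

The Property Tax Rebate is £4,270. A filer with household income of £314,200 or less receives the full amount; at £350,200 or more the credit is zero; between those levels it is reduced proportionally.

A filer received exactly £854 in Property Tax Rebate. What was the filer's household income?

£854 is 854/4,270 of the full £4,270, so 3,416/4,270 of the £36,000 range has been used: income = £314,200 + £36,000 × 3,416/4,270 = £343,000.

£343,000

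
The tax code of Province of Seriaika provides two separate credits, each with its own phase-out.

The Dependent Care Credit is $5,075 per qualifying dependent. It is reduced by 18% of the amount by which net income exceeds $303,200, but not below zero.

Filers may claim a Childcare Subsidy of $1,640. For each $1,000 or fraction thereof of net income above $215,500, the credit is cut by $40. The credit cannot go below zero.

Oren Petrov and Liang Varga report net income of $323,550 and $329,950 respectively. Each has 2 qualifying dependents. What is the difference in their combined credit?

$1,152

Oren ($323,550): Dependent Care Credit: base = 2 × $5,075 = $10,150. 18% of the $20,350 excess over $303,200 is $3,663; credit = $10,150 − $3,663 = $6,487. Childcare Subsidy: income exceeds $215,500 by $108,050 → 109 increments × $40 = $4,360 ≥ base, so the credit is $0. total $6,487 + $0 = $6,487
Liang ($329,950): Dependent Care Credit: base = 2 × $5,075 = $10,150. 18% of the $26,750 excess over $303,200 is $4,815; credit = $10,150 − $4,815 = $5,335. Childcare Subsidy: income exceeds $215,500 by $114,450 → 115 increments × $40 = $4,600 ≥ base, so the credit is $0. total $5,335 + $0 = $5,335
Difference: |$6,487 − $5,335| = $1,152.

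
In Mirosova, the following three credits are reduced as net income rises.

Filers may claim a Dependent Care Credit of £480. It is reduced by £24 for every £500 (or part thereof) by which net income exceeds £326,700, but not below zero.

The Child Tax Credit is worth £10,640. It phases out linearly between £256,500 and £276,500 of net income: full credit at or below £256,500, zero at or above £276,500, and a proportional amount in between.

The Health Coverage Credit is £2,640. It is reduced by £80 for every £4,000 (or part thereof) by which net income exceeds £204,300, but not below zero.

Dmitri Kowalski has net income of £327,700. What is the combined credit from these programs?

Dependent Care Credit: income exceeds £326,700 by £1,000, which is 2 full-or-partial £500 increments; reduction = 2 × £24 = £48, leaving £432.
Child Tax Credit: £327,700 is at or above £276,500, so the credit is £0.
Health Coverage Credit: income exceeds £204,300 by £123,400, which is 31 full-or-partial £4,000 increments; reduction = 31 × £80 = £2,480, leaving £160.
Total: £432 + £0 + £160 = £592.

£592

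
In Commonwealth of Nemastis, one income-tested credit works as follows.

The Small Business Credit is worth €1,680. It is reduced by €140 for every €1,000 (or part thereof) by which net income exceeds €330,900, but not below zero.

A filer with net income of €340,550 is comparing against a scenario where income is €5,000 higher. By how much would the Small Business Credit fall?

€280

At €340,550 — income exceeds €330,900 by €9,650, which is 10 full-or-partial €1,000 increments; reduction = 10 × €140 = €1,400, leaving €280.
At €345,550 — income exceeds €330,900 by €14,650 → 15 increments × €140 = €2,100 ≥ base, so the credit is €0.
Lost: €280 − €0 = €280.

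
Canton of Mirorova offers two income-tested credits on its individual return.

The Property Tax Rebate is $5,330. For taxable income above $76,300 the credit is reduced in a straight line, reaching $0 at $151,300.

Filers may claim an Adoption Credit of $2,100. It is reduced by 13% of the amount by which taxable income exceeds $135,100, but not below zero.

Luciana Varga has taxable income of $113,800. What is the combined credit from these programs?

Property Tax Rebate: $113,800 is $37,500 into a $75,000 phase-out range, leaving 37,500/75,000 of the credit: $5,330 × 37,500/75,000 = $2,665.
Adoption Credit: $113,800 is at or below the $135,100 threshold, so the full $2,100 applies.
Total: $2,665 + $2,100 = $4,765.

$4,765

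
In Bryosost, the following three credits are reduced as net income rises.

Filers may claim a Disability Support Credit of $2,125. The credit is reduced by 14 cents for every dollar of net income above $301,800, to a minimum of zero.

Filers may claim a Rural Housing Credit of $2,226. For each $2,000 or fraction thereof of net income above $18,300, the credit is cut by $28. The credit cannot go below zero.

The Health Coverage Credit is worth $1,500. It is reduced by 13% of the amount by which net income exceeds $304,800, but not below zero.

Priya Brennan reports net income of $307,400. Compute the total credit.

Disability Support Credit: 14% of the $5,600 excess over $301,800 is $784; credit = $2,125 − $784 = $1,341.
Rural Housing Credit: income exceeds $18,300 by $289,100 → 145 increments × $28 = $4,060 ≥ base, so the credit is $0.
Health Coverage Credit: 13% of the $2,600 excess over $304,800 is $338; credit = $1,500 − $338 = $1,162.
Total: $1,341 + $0 + $1,162 = $2,503.

$2,503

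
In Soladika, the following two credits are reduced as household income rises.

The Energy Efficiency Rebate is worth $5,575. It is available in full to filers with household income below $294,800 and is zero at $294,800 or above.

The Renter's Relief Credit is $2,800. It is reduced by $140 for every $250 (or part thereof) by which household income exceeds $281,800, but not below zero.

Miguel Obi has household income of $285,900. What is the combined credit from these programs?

Energy Efficiency Rebate: $285,900 is below the $294,800 cutoff, so the full $5,575 applies.
Renter's Relief Credit: income exceeds $281,800 by $4,100, which is 17 full-or-partial $250 increments; reduction = 17 × $140 = $2,380, leaving $420.
Total: $5,575 + $420 = $5,995.

$5,995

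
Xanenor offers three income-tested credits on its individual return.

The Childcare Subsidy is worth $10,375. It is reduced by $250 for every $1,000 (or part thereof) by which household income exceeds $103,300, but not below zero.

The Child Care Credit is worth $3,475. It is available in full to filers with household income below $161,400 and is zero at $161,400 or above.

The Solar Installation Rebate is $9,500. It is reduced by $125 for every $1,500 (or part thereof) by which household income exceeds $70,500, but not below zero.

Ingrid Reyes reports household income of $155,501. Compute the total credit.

$5,850

Childcare Subsidy: income exceeds $103,300 by $52,201 → 53 increments × $250 = $13,250 ≥ base, so the credit is $0.
Child Care Credit: $155,501 is below the $161,400 cutoff, so the full $3,475 applies.
Solar Installation Rebate: income exceeds $70,500 by $85,001, which is 57 full-or-partial $1,500 increments; reduction = 57 × $125 = $7,125, leaving $2,375.
Total: $0 + $3,475 + $2,375 = $5,850.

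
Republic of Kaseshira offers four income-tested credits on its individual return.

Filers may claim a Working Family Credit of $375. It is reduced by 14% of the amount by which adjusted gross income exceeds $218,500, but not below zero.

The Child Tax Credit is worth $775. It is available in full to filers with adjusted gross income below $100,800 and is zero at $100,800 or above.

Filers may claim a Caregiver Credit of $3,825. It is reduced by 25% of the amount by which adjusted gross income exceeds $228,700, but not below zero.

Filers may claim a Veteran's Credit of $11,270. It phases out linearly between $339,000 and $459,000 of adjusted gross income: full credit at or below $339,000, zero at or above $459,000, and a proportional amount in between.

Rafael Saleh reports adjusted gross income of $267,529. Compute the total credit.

Working Family Credit: 14% of the $49,029 excess over $218,500 is $6,864.06 ≥ base, so the credit is $0.
Child Tax Credit: $267,529 meets or exceeds the $100,800 cutoff, so the credit is $0.
Caregiver Credit: 25% of the $38,829 excess over $228,700 is $9,707.25 ≥ base, so the credit is $0.
Veteran's Credit: $267,529 is at or below the $339,000 threshold, so the full $11,270 applies.
Total: $0 + $0 + $0 + $11,270 = $11,270.

$11,270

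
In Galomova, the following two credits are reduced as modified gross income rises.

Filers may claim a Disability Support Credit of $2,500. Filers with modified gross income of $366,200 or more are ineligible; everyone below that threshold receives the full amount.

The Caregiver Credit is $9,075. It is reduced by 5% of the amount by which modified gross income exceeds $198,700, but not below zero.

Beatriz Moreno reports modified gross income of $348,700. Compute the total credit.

Disability Support Credit: $348,700 is below the $366,200 cutoff, so the full $2,500 applies.
Caregiver Credit: 5% of the $150,000 excess over $198,700 is $7,500; credit = $9,075 − $7,500 = $1,575.
Total: $2,500 + $1,575 = $4,075.

$4,075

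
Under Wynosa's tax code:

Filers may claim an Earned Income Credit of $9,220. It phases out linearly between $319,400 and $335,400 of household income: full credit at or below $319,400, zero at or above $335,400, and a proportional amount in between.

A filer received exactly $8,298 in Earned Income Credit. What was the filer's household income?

$8,298 is 8,298/9,220 of the full $9,220, so 922/9,220 of the $16,000 range has been used: income = $319,400 + $16,000 × 922/9,220 = $321,000.

$321,000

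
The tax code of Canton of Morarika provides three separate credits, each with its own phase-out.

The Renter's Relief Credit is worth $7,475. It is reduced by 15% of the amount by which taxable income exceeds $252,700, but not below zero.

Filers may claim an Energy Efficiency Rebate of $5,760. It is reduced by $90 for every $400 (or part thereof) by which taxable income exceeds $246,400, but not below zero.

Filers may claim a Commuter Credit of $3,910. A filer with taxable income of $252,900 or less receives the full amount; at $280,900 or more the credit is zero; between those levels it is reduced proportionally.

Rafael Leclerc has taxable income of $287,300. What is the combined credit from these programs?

$2,285

Renter's Relief Credit: 15% of the $34,600 excess over $252,700 is $5,190; credit = $7,475 − $5,190 = $2,285.
Energy Efficiency Rebate: income exceeds $246,400 by $40,900 → 103 increments × $90 = $9,270 ≥ base, so the credit is $0.
Commuter Credit: $287,300 is at or above $280,900, so the credit is $0.
Total: $2,285 + $0 + $0 = $2,285.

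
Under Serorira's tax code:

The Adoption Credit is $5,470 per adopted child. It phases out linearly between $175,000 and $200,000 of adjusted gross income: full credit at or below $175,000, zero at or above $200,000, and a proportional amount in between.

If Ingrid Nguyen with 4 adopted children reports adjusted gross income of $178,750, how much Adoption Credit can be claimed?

Adoption Credit: base = 4 × $5,470 = $21,880. $178,750 is $3,750 into a $25,000 phase-out range, leaving 21,250/25,000 of the credit: $21,880 × 21,250/25,000 = $18,598.

$18,598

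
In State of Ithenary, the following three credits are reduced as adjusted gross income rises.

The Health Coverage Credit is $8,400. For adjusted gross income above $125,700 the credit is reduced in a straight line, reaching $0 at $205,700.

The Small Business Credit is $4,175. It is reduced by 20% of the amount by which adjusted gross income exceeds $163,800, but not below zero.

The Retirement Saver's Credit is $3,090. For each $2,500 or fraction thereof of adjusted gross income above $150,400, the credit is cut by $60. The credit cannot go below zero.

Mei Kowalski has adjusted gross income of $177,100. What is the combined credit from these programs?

$6,948

Health Coverage Credit: $177,100 is $51,400 into a $80,000 phase-out range, leaving 28,600/80,000 of the credit: $8,400 × 28,600/80,000 = $3,003.
Small Business Credit: 20% of the $13,300 excess over $163,800 is $2,660; credit = $4,175 − $2,660 = $1,515.
Retirement Saver's Credit: income exceeds $150,400 by $26,700, which is 11 full-or-partial $2,500 increments; reduction = 11 × $60 = $660, leaving $2,430.
Total: $3,003 + $1,515 + $2,430 = $6,948.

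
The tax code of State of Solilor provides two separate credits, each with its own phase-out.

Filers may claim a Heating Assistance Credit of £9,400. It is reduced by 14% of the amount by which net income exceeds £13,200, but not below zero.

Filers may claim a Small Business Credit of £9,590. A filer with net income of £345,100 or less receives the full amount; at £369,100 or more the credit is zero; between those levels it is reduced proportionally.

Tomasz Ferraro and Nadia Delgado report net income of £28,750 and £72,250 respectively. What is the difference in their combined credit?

Tomasz (£28,750): Heating Assistance Credit: 14% of the £15,550 excess over £13,200 is £2,177; credit = £9,400 − £2,177 = £7,223. Small Business Credit: £28,750 is at or below the £345,100 threshold, so the full £9,590 applies. total £7,223 + £9,590 = £16,813
Nadia (£72,250): Heating Assistance Credit: 14% of the £59,050 excess over £13,200 is £8,267; credit = £9,400 − £8,267 = £1,133. Small Business Credit: £72,250 is at or below the £345,100 threshold, so the full £9,590 applies. total £1,133 + £9,590 = £10,723
Difference: |£16,813 − £10,723| = £6,090.

£6,090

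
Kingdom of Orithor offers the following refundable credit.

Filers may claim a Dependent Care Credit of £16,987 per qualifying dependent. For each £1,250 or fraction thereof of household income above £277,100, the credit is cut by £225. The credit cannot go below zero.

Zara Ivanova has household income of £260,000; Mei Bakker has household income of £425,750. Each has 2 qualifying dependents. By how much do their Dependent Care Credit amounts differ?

£26,775

Zara (£260,000): Dependent Care Credit: base = 2 × £16,987 = £33,974. £260,000 is at or below the £277,100 threshold, so the full £33,974 applies.
Mei (£425,750): Dependent Care Credit: base = 2 × £16,987 = £33,974. income exceeds £277,100 by £148,650, which is 119 full-or-partial £1,250 increments; reduction = 119 × £225 = £26,775, leaving £7,199.
Difference: |£33,974 − £7,199| = £26,775.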